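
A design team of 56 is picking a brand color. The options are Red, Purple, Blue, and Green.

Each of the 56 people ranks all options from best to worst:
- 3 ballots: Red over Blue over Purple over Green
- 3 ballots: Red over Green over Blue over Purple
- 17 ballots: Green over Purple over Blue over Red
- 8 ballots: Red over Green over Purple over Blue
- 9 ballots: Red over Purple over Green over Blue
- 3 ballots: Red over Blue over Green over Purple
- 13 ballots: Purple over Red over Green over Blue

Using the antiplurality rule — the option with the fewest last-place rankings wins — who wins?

Last-place votes: Red 17, Purple 6, Blue 30, Green 3.

Green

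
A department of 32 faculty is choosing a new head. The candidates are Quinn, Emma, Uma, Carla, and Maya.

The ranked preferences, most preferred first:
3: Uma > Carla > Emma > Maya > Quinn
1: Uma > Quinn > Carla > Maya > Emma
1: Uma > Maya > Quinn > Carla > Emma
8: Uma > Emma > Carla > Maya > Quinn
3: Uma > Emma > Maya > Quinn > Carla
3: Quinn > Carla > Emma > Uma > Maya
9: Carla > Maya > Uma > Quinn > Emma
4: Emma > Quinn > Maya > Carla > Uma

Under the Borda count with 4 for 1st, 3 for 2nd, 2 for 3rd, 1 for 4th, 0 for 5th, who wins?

Quinn: 3×0 + 1×3 + 1×2 + 8×0 + 3×1 + 3×4 + 9×1 + 4×3 = 41
Emma: 3×2 + 1×0 + 1×0 + 8×3 + 3×3 + 3×2 + 9×0 + 4×4 = 61
Uma: 3×4 + 1×4 + 1×4 + 8×4 + 3×4 + 3×1 + 9×2 + 4×0 = 85
Carla: 3×3 + 1×2 + 1×1 + 8×2 + 3×0 + 3×3 + 9×4 + 4×1 = 77
Maya: 3×1 + 1×1 + 1×3 + 8×1 + 3×2 + 3×0 + 9×3 + 4×2 = 56

Uma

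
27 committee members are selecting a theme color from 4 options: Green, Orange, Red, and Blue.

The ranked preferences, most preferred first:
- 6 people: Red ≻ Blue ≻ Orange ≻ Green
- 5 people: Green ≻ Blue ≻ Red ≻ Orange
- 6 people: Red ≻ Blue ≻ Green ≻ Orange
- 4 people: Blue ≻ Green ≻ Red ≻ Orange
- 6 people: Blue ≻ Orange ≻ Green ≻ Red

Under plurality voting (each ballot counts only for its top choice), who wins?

Red

First-place votes: Green 5, Orange 0, Red 12, Blue 10.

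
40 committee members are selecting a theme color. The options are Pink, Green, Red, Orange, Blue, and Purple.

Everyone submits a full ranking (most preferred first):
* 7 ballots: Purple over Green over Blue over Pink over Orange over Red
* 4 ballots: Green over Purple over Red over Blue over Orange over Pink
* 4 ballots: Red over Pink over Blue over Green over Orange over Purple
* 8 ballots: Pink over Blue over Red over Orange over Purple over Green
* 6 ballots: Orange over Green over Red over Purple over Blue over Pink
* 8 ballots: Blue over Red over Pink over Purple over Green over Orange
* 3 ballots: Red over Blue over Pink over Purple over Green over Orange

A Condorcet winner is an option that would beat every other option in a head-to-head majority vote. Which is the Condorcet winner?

Blue

Blue vs Pink: 28–12
Blue vs Green: 23–17
Blue vs Red: 23–17
Blue vs Orange: 34–6
Blue vs Purple: 23–17
Blue beats every other option.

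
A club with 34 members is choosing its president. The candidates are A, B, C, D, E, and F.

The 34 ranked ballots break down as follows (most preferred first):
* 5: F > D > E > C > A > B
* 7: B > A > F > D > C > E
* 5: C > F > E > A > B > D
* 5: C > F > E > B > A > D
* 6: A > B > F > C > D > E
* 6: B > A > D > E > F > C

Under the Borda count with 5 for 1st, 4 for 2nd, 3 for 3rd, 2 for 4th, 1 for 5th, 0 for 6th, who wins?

A: 5×1 + 7×4 + 5×2 + 5×1 + 6×5 + 6×4 = 102
B: 5×0 + 7×5 + 5×1 + 5×2 + 6×4 + 6×5 = 104
C: 5×2 + 7×1 + 5×5 + 5×5 + 6×2 + 6×0 = 79
D: 5×4 + 7×2 + 5×0 + 5×0 + 6×1 + 6×3 = 58
E: 5×3 + 7×0 + 5×3 + 5×3 + 6×0 + 6×2 = 57
F: 5×5 + 7×3 + 5×4 + 5×4 + 6×3 + 6×1 = 110

F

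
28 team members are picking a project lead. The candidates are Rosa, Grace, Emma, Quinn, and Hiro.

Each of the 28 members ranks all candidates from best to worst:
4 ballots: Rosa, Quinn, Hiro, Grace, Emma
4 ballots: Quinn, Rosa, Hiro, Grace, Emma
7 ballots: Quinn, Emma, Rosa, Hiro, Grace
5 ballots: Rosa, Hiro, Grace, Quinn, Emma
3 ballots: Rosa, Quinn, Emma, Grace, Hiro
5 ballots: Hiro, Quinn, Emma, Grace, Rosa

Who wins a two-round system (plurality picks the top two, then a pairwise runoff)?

Quinn

Round 1 first-place votes: Rosa 12, Grace 0, Emma 0, Quinn 11, Hiro 5. Rosa and Quinn advance.
Runoff: Rosa is ranked above Quinn on 12 ballots, Quinn above Rosa on 16.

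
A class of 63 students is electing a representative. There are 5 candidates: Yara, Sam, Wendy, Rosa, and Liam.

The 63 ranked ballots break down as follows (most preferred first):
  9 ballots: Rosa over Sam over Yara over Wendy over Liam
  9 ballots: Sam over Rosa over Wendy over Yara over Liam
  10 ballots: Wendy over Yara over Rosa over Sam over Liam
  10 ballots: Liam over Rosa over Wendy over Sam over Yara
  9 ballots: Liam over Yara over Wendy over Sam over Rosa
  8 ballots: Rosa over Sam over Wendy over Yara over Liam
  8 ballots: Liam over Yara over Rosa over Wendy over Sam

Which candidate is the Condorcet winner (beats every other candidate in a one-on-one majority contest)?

Rosa

Rosa vs Yara: 36–27
Rosa vs Sam: 45–18
Rosa vs Wendy: 44–19
Rosa vs Liam: 36–27
Rosa beats every other candidate.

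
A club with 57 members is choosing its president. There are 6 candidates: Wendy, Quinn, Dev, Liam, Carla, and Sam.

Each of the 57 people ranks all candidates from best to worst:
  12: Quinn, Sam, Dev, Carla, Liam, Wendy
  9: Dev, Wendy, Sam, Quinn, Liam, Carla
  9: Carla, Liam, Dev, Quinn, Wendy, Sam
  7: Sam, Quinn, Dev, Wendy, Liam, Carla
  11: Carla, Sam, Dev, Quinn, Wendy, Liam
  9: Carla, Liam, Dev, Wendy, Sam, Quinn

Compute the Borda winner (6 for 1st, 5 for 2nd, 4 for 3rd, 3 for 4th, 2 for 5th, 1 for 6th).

Dev

Wendy: 12×1 + 9×5 + 9×2 + 7×3 + 11×2 + 9×3 = 145
Quinn: 12×6 + 9×3 + 9×3 + 7×5 + 11×3 + 9×1 = 203
Dev: 12×4 + 9×6 + 9×4 + 7×4 + 11×4 + 9×4 = 246
Liam: 12×2 + 9×2 + 9×5 + 7×2 + 11×1 + 9×5 = 157
Carla: 12×3 + 9×1 + 9×6 + 7×1 + 11×6 + 9×6 = 226
Sam: 12×5 + 9×4 + 9×1 + 7×6 + 11×5 + 9×2 = 220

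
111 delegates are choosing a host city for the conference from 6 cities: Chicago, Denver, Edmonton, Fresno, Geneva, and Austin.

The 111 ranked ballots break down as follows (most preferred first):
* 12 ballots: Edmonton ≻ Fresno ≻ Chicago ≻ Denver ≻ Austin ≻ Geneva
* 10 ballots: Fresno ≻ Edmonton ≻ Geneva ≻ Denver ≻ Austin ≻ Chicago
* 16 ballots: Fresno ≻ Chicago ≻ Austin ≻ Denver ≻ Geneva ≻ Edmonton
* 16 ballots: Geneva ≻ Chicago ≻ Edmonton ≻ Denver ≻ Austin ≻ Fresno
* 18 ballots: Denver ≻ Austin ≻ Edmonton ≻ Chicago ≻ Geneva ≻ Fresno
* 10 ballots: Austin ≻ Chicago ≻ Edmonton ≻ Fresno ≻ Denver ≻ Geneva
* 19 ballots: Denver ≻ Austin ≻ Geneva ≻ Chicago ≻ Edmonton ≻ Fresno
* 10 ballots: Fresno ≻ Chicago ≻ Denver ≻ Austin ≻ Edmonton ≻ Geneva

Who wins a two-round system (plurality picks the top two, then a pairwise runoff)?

Fresno

Round 1 first-place votes: Chicago 0, Denver 37, Edmonton 12, Fresno 36, Geneva 16, Austin 10. Denver and Fresno advance.
Runoff: Denver is ranked above Fresno on 53 ballots, Fresno above Denver on 58.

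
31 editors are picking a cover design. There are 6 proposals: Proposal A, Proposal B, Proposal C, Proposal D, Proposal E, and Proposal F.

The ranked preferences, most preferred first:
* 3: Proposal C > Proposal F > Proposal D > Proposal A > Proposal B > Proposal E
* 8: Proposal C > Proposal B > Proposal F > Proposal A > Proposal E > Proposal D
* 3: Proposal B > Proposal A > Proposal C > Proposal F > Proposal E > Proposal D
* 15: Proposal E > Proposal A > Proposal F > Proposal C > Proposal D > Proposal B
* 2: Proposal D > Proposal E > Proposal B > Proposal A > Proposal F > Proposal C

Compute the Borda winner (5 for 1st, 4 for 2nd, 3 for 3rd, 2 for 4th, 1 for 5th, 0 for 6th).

Proposal A

Proposal A: 3×2 + 8×2 + 3×4 + 15×4 + 2×2 = 98
Proposal B: 3×1 + 8×4 + 3×5 + 15×0 + 2×3 = 56
Proposal C: 3×5 + 8×5 + 3×3 + 15×2 + 2×0 = 94
Proposal D: 3×3 + 8×0 + 3×0 + 15×1 + 2×5 = 34
Proposal E: 3×0 + 8×1 + 3×1 + 15×5 + 2×4 = 94
Proposal F: 3×4 + 8×3 + 3×2 + 15×3 + 2×1 = 89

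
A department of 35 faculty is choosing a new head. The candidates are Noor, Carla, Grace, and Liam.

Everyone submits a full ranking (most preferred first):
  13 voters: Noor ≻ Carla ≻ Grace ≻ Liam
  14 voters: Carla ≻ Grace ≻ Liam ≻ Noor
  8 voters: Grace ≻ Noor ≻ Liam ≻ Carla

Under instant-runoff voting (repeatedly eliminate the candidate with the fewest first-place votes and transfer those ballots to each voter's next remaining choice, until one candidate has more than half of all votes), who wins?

Round 1: Noor 13, Carla 14, Grace 8, Liam 0. Liam eliminated.
Round 2: Noor 13, Carla 14, Grace 8. Grace eliminated.
Round 3: Noor 21, Carla 14. Noor has a majority (≥18).

Noor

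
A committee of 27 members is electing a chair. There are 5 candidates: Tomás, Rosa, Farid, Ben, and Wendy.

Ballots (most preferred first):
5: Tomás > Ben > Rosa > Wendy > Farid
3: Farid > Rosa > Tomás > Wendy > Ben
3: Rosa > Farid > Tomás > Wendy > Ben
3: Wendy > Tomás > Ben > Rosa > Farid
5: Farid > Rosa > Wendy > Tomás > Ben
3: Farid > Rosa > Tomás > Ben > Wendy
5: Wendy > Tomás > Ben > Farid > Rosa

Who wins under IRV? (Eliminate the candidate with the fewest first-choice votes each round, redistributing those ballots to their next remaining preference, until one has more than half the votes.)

Round 1: Tomás 5, Rosa 3, Farid 11, Ben 0, Wendy 8. Ben eliminated.
Round 2: Tomás 5, Rosa 3, Farid 11, Wendy 8. Rosa eliminated.
Round 3: Tomás 5, Farid 14, Wendy 8. Farid has a majority (≥14).

Farid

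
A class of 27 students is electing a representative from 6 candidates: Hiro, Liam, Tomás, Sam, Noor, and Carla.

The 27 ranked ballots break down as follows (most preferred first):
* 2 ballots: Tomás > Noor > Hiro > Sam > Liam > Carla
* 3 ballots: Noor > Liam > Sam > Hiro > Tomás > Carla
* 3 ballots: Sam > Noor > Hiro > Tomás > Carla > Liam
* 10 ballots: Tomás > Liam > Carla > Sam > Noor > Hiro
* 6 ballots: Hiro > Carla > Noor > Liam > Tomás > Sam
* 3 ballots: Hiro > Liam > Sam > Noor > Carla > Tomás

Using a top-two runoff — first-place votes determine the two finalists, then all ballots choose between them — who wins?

Round 1 first-place votes: Hiro 9, Liam 0, Tomás 12, Sam 3, Noor 3, Carla 0. Tomás and Hiro advance.
Runoff: Tomás is ranked above Hiro on 12 ballots, Hiro above Tomás on 15.

Hiro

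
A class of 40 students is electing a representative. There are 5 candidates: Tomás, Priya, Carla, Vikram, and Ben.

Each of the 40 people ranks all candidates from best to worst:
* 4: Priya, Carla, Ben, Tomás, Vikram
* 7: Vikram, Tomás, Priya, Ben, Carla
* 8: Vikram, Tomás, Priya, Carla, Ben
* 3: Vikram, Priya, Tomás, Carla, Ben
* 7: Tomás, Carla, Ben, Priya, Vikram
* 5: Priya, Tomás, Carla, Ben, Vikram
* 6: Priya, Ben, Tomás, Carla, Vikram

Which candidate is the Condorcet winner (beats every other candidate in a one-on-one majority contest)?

Tomás vs Priya: 22–18
Tomás vs Carla: 36–4
Tomás vs Vikram: 22–18
Tomás vs Ben: 30–10
Tomás beats every other candidate.

Tomás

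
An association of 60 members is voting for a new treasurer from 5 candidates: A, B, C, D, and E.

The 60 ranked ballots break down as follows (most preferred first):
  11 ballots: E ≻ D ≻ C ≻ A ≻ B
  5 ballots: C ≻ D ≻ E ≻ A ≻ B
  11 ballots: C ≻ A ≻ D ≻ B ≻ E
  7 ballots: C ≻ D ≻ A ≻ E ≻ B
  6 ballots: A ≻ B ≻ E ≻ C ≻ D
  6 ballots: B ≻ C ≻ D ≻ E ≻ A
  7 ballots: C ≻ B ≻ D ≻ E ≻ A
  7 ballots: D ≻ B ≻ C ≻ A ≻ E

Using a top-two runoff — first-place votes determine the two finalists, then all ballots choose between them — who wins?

C

Round 1 first-place votes: A 6, B 6, C 30, D 7, E 11. C and E advance.
Runoff: C is ranked above E on 43 ballots, E above C on 17.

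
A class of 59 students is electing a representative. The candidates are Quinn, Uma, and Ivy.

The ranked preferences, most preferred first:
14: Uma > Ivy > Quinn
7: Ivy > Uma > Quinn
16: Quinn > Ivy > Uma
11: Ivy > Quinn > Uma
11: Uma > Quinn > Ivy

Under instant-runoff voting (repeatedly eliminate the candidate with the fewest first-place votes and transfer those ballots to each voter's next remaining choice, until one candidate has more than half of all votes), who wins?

Round 1: Quinn 16, Uma 25, Ivy 18. Quinn eliminated.
Round 2: Uma 25, Ivy 34. Ivy has a majority (≥30).

Ivy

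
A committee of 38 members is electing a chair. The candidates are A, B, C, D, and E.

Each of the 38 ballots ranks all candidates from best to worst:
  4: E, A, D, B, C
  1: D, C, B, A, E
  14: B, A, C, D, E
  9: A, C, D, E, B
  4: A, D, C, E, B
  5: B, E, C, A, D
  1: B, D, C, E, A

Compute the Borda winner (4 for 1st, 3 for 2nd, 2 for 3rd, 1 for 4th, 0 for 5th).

A

A: 4×3 + 1×1 + 14×3 + 9×4 + 4×4 + 5×1 + 1×0 = 112
B: 4×1 + 1×2 + 14×4 + 9×0 + 4×0 + 5×4 + 1×4 = 86
C: 4×0 + 1×3 + 14×2 + 9×3 + 4×2 + 5×2 + 1×2 = 78
D: 4×2 + 1×4 + 14×1 + 9×2 + 4×3 + 5×0 + 1×3 = 59
E: 4×4 + 1×0 + 14×0 + 9×1 + 4×1 + 5×3 + 1×1 = 45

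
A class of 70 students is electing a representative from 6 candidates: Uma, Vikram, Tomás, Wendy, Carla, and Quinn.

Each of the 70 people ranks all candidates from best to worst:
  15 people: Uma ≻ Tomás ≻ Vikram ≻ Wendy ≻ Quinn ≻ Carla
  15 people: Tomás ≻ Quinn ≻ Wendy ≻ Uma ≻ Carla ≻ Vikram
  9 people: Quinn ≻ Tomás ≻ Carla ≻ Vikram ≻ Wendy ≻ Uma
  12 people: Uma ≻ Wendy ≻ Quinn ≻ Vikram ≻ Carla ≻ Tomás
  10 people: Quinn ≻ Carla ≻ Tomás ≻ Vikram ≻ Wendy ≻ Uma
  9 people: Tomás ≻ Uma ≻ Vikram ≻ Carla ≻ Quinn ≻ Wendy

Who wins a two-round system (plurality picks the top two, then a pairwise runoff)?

Round 1 first-place votes: Uma 27, Vikram 0, Tomás 24, Wendy 0, Carla 0, Quinn 19. Uma and Tomás advance.
Runoff: Uma is ranked above Tomás on 27 ballots, Tomás above Uma on 43.

Tomás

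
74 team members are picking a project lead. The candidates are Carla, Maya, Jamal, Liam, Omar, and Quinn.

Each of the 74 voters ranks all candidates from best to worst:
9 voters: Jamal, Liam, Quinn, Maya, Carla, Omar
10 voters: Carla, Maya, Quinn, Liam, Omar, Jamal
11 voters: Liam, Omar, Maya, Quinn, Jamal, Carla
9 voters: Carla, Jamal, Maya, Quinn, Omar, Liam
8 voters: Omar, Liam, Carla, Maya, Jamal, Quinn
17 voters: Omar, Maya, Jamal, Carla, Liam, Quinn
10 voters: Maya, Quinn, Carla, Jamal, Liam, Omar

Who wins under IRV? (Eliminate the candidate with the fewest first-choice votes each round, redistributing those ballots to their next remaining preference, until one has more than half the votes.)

Carla

Round 1: Carla 19, Maya 10, Jamal 9, Liam 11, Omar 25, Quinn 0. Quinn eliminated.
Round 2: Carla 19, Maya 10, Jamal 9, Liam 11, Omar 25. Jamal eliminated.
Round 3: Carla 19, Maya 10, Liam 20, Omar 25. Maya eliminated.
Round 4: Carla 29, Liam 20, Omar 25. Liam eliminated.
Round 5: Carla 38, Omar 36. Carla has a majority (≥38).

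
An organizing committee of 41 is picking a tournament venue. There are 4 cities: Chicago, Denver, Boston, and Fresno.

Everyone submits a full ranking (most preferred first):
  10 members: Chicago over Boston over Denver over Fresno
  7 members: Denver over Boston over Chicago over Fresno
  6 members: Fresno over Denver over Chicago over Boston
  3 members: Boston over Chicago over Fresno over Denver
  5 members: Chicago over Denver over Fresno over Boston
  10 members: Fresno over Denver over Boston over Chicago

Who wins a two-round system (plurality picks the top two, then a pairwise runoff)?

Chicago

Round 1 first-place votes: Chicago 15, Denver 7, Boston 3, Fresno 16. Fresno and Chicago advance.
Runoff: Fresno is ranked above Chicago on 16 ballots, Chicago above Fresno on 25.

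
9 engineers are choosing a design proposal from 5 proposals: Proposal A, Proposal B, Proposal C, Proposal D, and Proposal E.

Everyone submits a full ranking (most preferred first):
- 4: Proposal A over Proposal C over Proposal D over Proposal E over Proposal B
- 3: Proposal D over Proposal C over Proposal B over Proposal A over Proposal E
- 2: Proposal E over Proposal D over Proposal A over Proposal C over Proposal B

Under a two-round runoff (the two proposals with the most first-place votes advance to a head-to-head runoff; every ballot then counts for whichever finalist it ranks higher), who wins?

Proposal D

Round 1 first-place votes: Proposal A 4, Proposal B 0, Proposal C 0, Proposal D 3, Proposal E 2. Proposal A and Proposal D advance.
Runoff: Proposal A is ranked above Proposal D on 4 ballots, Proposal D above Proposal A on 5.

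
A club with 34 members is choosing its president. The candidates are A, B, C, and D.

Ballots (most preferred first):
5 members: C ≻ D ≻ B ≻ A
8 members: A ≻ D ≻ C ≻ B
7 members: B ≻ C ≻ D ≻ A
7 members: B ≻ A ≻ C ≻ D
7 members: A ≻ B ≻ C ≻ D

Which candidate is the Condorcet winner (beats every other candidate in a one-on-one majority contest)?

B

B vs A: 19–15
B vs C: 21–13
B vs D: 21–13
B beats every other candidate.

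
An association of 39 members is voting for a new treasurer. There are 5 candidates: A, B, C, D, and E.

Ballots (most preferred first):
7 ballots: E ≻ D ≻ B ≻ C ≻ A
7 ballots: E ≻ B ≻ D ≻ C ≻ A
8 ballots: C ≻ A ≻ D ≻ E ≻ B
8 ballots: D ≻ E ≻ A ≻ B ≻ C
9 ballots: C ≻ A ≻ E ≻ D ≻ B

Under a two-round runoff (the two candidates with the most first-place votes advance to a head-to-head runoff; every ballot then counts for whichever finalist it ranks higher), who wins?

E

Round 1 first-place votes: A 0, B 0, C 17, D 8, E 14. C and E advance.
Runoff: C is ranked above E on 17 ballots, E above C on 22.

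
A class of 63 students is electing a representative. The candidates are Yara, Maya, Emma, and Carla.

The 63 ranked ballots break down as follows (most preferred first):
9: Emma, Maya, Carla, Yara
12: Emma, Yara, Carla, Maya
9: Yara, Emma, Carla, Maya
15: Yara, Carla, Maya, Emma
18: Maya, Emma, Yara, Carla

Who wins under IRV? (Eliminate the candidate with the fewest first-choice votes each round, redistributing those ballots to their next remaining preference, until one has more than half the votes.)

Emma

Round 1: Yara 24, Maya 18, Emma 21, Carla 0. Carla eliminated.
Round 2: Yara 24, Maya 18, Emma 21. Maya eliminated.
Round 3: Yara 24, Emma 39. Emma has a majority (≥32).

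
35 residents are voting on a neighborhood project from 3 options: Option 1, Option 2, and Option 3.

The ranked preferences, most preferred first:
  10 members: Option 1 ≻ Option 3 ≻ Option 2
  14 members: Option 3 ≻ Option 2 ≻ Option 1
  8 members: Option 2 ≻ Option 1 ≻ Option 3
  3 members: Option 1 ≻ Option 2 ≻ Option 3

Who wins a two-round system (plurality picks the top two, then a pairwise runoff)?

Round 1 first-place votes: Option 1 13, Option 2 8, Option 3 14. Option 3 and Option 1 advance.
Runoff: Option 3 is ranked above Option 1 on 14 ballots, Option 1 above Option 3 on 21.

Option 1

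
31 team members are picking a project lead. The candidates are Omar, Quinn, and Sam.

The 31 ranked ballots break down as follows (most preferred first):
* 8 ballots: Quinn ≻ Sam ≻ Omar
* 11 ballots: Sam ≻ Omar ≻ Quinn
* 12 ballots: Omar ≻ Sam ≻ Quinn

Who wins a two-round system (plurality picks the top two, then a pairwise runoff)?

Round 1 first-place votes: Omar 12, Quinn 8, Sam 11. Omar and Sam advance.
Runoff: Omar is ranked above Sam on 12 ballots, Sam above Omar on 19.

Sam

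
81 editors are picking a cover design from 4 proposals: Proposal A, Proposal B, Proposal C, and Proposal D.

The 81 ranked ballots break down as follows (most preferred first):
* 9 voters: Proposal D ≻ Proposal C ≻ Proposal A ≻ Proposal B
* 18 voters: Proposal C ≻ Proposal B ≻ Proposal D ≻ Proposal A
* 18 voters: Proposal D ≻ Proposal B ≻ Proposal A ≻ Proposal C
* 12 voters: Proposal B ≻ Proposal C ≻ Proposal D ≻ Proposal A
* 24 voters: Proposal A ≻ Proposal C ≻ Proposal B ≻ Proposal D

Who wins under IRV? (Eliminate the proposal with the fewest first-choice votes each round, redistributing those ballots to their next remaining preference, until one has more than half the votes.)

Proposal C

Round 1: Proposal A 24, Proposal B 12, Proposal C 18, Proposal D 27. Proposal B eliminated.
Round 2: Proposal A 24, Proposal C 30, Proposal D 27. Proposal A eliminated.
Round 3: Proposal C 54, Proposal D 27. Proposal C has a majority (≥41).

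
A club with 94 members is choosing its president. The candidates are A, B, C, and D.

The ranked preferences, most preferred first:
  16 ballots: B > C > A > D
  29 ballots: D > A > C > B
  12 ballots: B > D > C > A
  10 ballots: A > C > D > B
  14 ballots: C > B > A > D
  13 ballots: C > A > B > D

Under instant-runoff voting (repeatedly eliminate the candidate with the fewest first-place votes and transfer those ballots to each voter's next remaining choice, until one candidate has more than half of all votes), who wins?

C

Round 1: A 10, B 28, C 27, D 29. A eliminated.
Round 2: B 28, C 37, D 29. B eliminated.
Round 3: C 53, D 41. C has a majority (≥48).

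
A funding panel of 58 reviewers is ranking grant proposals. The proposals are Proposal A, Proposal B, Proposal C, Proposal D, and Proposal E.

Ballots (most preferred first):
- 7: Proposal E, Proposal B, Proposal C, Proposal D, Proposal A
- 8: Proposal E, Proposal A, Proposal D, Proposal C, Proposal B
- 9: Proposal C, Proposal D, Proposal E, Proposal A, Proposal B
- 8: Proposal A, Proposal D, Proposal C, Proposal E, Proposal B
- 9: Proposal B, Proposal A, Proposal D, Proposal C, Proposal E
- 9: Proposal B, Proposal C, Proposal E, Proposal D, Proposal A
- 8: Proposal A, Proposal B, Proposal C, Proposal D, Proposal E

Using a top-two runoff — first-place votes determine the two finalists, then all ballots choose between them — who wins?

Round 1 first-place votes: Proposal A 16, Proposal B 18, Proposal C 9, Proposal D 0, Proposal E 15. Proposal B and Proposal A advance.
Runoff: Proposal B is ranked above Proposal A on 25 ballots, Proposal A above Proposal B on 33.

Proposal A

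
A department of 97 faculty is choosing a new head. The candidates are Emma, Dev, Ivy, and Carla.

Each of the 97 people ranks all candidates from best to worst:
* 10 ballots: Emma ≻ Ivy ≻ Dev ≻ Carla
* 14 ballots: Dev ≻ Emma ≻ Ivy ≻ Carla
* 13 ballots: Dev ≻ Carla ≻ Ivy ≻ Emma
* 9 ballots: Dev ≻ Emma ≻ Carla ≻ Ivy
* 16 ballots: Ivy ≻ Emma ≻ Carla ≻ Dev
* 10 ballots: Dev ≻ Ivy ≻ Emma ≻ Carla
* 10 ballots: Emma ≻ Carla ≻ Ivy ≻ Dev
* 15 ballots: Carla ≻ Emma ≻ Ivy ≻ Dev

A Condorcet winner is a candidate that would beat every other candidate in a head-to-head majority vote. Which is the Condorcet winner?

Emma vs Dev: 51–46
Emma vs Ivy: 58–39
Emma vs Carla: 69–28
Emma beats every other candidate.

Emma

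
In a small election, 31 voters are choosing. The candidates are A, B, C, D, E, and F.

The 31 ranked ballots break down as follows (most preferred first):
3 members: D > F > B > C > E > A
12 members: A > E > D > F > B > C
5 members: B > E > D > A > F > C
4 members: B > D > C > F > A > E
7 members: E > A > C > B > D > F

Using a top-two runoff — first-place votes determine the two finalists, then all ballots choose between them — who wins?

Round 1 first-place votes: A 12, B 9, C 0, D 3, E 7, F 0. A and B advance.
Runoff: A is ranked above B on 19 ballots, B above A on 12.

A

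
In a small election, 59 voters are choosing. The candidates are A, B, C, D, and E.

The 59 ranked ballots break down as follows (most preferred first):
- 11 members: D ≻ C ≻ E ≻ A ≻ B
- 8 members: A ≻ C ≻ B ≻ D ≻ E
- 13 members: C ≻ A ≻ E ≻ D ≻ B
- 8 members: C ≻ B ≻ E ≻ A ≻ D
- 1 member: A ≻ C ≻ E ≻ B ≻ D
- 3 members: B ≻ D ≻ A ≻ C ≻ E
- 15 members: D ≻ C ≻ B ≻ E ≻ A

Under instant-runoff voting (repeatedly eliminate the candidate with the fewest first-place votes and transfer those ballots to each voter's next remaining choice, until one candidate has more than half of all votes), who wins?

C

Round 1: A 9, B 3, C 21, D 26, E 0. E eliminated.
Round 2: A 9, B 3, C 21, D 26. B eliminated.
Round 3: A 9, C 21, D 29. A eliminated.
Round 4: C 30, D 29. C has a majority (≥30).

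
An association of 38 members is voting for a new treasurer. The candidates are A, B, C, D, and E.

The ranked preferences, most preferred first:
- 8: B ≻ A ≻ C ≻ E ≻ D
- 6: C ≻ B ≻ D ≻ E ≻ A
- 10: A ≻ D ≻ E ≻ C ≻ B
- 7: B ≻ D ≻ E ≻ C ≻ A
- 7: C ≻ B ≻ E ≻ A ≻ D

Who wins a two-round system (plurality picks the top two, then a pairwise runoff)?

C

Round 1 first-place votes: A 10, B 15, C 13, D 0, E 0. B and C advance.
Runoff: B is ranked above C on 15 ballots, C above B on 23.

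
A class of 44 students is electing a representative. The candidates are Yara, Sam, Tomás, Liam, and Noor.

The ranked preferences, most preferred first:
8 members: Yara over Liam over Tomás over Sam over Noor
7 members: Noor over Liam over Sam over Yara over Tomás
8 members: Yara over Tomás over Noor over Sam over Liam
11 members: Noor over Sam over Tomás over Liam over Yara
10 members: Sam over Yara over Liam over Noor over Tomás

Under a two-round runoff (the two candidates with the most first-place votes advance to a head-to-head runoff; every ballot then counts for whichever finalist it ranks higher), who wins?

Yara

Round 1 first-place votes: Yara 16, Sam 10, Tomás 0, Liam 0, Noor 18. Noor and Yara advance.
Runoff: Noor is ranked above Yara on 18 ballots, Yara above Noor on 26.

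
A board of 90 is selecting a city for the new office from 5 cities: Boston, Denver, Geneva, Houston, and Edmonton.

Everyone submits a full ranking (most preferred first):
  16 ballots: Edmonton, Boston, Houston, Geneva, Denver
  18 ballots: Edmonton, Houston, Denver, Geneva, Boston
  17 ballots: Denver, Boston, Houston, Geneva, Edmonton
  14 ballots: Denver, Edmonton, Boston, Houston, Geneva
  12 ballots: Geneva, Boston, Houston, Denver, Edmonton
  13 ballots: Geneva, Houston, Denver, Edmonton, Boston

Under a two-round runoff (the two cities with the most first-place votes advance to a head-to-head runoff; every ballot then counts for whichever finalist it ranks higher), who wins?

Denver

Round 1 first-place votes: Boston 0, Denver 31, Geneva 25, Houston 0, Edmonton 34. Edmonton and Denver advance.
Runoff: Edmonton is ranked above Denver on 34 ballots, Denver above Edmonton on 56.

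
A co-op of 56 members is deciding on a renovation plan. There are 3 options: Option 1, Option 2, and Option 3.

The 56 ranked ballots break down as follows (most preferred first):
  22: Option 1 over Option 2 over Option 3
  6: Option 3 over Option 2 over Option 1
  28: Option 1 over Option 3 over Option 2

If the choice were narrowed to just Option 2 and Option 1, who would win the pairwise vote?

Option 2 is ranked above Option 1 on 6 ballots; Option 1 above Option 2 on 50.

Option 1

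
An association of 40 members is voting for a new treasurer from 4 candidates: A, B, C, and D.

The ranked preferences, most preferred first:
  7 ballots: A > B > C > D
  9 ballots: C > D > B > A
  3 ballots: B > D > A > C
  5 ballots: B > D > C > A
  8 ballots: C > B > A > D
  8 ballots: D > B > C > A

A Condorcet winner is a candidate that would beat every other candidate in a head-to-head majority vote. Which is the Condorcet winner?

B

B vs A: 33–7
B vs C: 23–17
B vs D: 23–17
B beats every other candidate.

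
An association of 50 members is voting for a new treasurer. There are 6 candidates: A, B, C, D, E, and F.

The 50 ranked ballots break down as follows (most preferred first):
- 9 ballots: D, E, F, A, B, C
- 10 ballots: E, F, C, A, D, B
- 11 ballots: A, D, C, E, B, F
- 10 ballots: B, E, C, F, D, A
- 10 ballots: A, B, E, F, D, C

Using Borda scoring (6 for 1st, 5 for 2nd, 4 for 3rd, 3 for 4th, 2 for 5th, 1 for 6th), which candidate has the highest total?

A: 9×3 + 10×3 + 11×6 + 10×1 + 10×6 = 193
B: 9×2 + 10×1 + 11×2 + 10×6 + 10×5 = 160
C: 9×1 + 10×4 + 11×4 + 10×4 + 10×1 = 143
D: 9×6 + 10×2 + 11×5 + 10×2 + 10×2 = 169
E: 9×5 + 10×6 + 11×3 + 10×5 + 10×4 = 228
F: 9×4 + 10×5 + 11×1 + 10×3 + 10×3 = 157

E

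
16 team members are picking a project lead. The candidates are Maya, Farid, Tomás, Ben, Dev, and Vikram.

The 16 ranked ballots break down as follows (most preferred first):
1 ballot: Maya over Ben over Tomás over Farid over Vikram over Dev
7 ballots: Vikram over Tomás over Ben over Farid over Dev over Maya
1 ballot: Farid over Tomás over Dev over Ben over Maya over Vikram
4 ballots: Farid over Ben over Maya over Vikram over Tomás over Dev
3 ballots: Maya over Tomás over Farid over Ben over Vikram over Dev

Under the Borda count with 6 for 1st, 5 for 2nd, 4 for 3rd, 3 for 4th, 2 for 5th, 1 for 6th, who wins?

Maya: 1×6 + 7×1 + 1×2 + 4×4 + 3×6 = 49
Farid: 1×3 + 7×3 + 1×6 + 4×6 + 3×4 = 66
Tomás: 1×4 + 7×5 + 1×5 + 4×2 + 3×5 = 67
Ben: 1×5 + 7×4 + 1×3 + 4×5 + 3×3 = 65
Dev: 1×1 + 7×2 + 1×4 + 4×1 + 3×1 = 26
Vikram: 1×2 + 7×6 + 1×1 + 4×3 + 3×2 = 63

Tomás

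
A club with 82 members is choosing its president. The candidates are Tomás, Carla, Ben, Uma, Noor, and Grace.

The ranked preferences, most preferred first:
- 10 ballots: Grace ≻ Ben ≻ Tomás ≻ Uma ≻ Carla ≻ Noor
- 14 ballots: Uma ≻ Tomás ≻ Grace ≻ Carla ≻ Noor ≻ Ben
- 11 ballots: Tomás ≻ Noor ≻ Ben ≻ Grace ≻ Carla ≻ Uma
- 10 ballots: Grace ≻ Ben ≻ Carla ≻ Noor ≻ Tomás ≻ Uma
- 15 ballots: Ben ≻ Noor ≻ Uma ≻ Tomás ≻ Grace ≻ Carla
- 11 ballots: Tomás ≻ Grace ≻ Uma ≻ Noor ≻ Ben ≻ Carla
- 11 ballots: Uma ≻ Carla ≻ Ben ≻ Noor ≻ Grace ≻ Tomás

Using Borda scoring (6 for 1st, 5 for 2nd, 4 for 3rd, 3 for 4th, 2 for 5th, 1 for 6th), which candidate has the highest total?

Tomás

Tomás: 10×4 + 14×5 + 11×6 + 10×2 + 15×3 + 11×6 + 11×1 = 318
Carla: 10×2 + 14×3 + 11×2 + 10×4 + 15×1 + 11×1 + 11×5 = 205
Ben: 10×5 + 14×1 + 11×4 + 10×5 + 15×6 + 11×2 + 11×4 = 314
Uma: 10×3 + 14×6 + 11×1 + 10×1 + 15×4 + 11×4 + 11×6 = 305
Noor: 10×1 + 14×2 + 11×5 + 10×3 + 15×5 + 11×3 + 11×3 = 264
Grace: 10×6 + 14×4 + 11×3 + 10×6 + 15×2 + 11×5 + 11×2 = 316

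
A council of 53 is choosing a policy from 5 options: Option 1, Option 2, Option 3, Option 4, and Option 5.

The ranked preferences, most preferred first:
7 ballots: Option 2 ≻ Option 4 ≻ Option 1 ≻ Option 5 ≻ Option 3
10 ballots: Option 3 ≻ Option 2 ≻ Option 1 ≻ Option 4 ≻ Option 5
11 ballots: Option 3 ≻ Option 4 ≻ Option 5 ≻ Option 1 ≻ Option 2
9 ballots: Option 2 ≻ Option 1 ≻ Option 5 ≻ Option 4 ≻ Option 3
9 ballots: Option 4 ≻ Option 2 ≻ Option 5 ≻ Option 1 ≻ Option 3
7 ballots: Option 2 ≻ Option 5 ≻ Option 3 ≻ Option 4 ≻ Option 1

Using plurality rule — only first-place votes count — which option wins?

Option 2

First-place votes: Option 1 0, Option 2 23, Option 3 21, Option 4 9, Option 5 0.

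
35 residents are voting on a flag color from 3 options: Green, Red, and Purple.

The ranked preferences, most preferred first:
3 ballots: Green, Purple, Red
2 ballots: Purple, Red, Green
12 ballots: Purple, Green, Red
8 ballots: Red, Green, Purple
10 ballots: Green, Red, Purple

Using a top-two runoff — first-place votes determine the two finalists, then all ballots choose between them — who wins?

Green

Round 1 first-place votes: Green 13, Red 8, Purple 14. Purple and Green advance.
Runoff: Purple is ranked above Green on 14 ballots, Green above Purple on 21.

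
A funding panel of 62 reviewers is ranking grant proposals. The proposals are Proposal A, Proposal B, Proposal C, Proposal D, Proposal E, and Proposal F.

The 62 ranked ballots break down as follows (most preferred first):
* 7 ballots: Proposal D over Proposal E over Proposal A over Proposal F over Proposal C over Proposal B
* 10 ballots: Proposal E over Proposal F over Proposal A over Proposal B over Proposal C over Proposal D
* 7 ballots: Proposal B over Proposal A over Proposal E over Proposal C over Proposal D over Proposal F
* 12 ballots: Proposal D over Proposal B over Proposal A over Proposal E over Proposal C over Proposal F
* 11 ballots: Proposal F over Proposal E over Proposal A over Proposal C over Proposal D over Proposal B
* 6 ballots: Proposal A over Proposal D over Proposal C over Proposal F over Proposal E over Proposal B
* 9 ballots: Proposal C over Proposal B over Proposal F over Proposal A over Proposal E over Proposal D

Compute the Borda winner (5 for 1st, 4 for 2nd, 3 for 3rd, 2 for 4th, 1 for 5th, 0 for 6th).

Proposal A

Proposal A: 7×3 + 10×3 + 7×4 + 12×3 + 11×3 + 6×5 + 9×2 = 196
Proposal B: 7×0 + 10×2 + 7×5 + 12×4 + 11×0 + 6×0 + 9×4 = 139
Proposal C: 7×1 + 10×1 + 7×2 + 12×1 + 11×2 + 6×3 + 9×5 = 128
Proposal D: 7×5 + 10×0 + 7×1 + 12×5 + 11×1 + 6×4 + 9×0 = 137
Proposal E: 7×4 + 10×5 + 7×3 + 12×2 + 11×4 + 6×1 + 9×1 = 182
Proposal F: 7×2 + 10×4 + 7×0 + 12×0 + 11×5 + 6×2 + 9×3 = 148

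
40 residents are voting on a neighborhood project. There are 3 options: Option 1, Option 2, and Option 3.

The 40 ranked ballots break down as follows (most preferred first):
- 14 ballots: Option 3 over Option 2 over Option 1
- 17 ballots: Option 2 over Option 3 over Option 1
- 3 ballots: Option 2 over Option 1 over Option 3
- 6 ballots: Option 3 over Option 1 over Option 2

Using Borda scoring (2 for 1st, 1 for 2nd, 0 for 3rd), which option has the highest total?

Option 1: 14×0 + 17×0 + 3×1 + 6×1 = 9
Option 2: 14×1 + 17×2 + 3×2 + 6×0 = 54
Option 3: 14×2 + 17×1 + 3×0 + 6×2 = 57

Option 3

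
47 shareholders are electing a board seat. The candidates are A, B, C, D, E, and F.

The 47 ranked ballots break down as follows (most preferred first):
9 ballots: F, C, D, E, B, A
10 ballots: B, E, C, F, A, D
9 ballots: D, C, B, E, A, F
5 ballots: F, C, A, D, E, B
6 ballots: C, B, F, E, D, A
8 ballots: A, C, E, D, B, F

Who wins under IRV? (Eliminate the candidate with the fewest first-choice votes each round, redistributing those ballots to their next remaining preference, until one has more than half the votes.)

Round 1: A 8, B 10, C 6, D 9, E 0, F 14. E eliminated.
Round 2: A 8, B 10, C 6, D 9, F 14. C eliminated.
Round 3: A 8, B 16, D 9, F 14. A eliminated.
Round 4: B 16, D 17, F 14. F eliminated.
Round 5: B 16, D 31. D has a majority (≥24).

D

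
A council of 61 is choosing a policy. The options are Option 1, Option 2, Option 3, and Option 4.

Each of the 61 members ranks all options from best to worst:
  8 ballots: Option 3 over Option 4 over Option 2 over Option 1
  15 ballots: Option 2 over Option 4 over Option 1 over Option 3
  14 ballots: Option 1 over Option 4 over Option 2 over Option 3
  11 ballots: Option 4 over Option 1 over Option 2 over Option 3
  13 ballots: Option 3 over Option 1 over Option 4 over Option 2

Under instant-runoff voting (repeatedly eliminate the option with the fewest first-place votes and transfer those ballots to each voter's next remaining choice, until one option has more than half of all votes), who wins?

Option 1

Round 1: Option 1 14, Option 2 15, Option 3 21, Option 4 11. Option 4 eliminated.
Round 2: Option 1 25, Option 2 15, Option 3 21. Option 2 eliminated.
Round 3: Option 1 40, Option 3 21. Option 1 has a majority (≥31).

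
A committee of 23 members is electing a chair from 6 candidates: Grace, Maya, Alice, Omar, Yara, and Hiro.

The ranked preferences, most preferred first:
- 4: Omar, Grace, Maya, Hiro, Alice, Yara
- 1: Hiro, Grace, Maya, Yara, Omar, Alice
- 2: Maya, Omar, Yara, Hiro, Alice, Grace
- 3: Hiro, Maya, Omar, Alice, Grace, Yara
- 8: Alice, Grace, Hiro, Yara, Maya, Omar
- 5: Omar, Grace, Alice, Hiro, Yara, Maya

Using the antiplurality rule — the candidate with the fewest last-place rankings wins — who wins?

Hiro

Last-place votes: Grace 2, Maya 5, Alice 1, Omar 8, Yara 7, Hiro 0.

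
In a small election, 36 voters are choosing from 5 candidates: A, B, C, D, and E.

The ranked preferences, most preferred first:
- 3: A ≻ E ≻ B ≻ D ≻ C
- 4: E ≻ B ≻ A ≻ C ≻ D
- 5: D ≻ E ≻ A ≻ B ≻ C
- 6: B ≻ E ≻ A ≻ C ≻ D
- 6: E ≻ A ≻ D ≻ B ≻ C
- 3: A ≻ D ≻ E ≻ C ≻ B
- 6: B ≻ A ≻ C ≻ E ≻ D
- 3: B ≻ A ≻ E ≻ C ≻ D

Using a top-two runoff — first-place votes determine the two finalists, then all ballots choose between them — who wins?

Round 1 first-place votes: A 6, B 15, C 0, D 5, E 10. B and E advance.
Runoff: B is ranked above E on 15 ballots, E above B on 21.

E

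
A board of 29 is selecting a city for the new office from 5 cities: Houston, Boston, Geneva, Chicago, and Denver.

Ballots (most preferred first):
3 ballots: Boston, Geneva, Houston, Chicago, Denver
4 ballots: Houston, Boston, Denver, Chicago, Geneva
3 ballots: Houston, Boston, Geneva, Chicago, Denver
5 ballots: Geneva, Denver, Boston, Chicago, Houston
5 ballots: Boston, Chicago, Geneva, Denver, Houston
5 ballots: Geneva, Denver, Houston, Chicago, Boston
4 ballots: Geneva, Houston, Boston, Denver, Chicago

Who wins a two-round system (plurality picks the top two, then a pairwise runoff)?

Round 1 first-place votes: Houston 7, Boston 8, Geneva 14, Chicago 0, Denver 0. Geneva and Boston advance.
Runoff: Geneva is ranked above Boston on 14 ballots, Boston above Geneva on 15.

Boston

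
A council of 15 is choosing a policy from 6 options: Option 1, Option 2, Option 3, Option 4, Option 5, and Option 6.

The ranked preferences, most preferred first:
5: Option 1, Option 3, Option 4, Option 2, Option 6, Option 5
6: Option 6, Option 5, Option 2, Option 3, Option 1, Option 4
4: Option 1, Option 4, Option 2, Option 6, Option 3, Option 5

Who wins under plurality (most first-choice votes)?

First-place votes: Option 1 9, Option 2 0, Option 3 0, Option 4 0, Option 5 0, Option 6 6.

Option 1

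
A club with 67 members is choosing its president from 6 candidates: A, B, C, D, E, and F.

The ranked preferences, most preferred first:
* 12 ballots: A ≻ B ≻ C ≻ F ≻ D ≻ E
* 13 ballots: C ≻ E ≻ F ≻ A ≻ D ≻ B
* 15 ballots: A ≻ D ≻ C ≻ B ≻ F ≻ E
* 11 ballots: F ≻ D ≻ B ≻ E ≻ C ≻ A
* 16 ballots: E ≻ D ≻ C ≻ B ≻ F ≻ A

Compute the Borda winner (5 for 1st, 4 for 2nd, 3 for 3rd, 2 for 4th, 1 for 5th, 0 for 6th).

A: 12×5 + 13×2 + 15×5 + 11×0 + 16×0 = 161
B: 12×4 + 13×0 + 15×2 + 11×3 + 16×2 = 143
C: 12×3 + 13×5 + 15×3 + 11×1 + 16×3 = 205
D: 12×1 + 13×1 + 15×4 + 11×4 + 16×4 = 193
E: 12×0 + 13×4 + 15×0 + 11×2 + 16×5 = 154
F: 12×2 + 13×3 + 15×1 + 11×5 + 16×1 = 149

C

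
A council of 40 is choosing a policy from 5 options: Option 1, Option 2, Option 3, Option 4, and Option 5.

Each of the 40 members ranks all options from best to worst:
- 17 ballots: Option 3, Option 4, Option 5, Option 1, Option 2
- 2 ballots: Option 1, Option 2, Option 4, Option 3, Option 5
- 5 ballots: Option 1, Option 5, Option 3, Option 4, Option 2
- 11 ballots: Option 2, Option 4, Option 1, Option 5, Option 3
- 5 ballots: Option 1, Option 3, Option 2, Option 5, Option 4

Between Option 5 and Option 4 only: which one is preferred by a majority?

Option 5 is ranked above Option 4 on 10 ballots; Option 4 above Option 5 on 30.

Option 4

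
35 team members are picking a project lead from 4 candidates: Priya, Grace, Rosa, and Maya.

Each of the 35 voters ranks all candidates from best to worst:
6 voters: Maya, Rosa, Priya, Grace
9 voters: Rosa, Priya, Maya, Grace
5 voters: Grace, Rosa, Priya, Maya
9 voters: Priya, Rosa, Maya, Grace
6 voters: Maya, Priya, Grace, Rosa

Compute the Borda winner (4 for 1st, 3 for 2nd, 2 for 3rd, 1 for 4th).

Priya: 6×2 + 9×3 + 5×2 + 9×4 + 6×3 = 103
Grace: 6×1 + 9×1 + 5×4 + 9×1 + 6×2 = 56
Rosa: 6×3 + 9×4 + 5×3 + 9×3 + 6×1 = 102
Maya: 6×4 + 9×2 + 5×1 + 9×2 + 6×4 = 89

Priya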